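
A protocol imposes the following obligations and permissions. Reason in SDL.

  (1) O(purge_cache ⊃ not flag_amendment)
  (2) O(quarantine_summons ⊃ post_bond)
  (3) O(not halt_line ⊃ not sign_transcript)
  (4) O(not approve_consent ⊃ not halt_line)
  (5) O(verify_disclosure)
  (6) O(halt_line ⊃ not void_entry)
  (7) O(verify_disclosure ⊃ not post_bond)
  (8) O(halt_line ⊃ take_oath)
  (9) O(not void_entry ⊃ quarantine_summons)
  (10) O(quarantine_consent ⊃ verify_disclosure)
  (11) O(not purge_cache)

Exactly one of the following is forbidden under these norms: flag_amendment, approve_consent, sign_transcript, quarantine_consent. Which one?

sign_transcript

Premise 5 gives O(verify_disclosure).
From O(verify_disclosure) and premise 7, O(verify_disclosure ⊃ not post_bond), we obtain O(not post_bond).
Premise 2, O(quarantine_summons ⊃ post_bond), contraposes to O(not post_bond ⊃ not quarantine_summons); with O(not post_bond) we get O(not quarantine_summons).
Premise 9 is O(not void_entry ⊃ quarantine_summons); contrapositively O(not quarantine_summons ⊃ void_entry). Since O(not quarantine_summons) holds, K gives O(void_entry).
Premise 6 is O(halt_line ⊃ not void_entry); contrapositively O(void_entry ⊃ not halt_line). Since O(void_entry) holds, K gives O(not halt_line).
With premise 3, O(not halt_line ⊃ not sign_transcript), the K-axiom yields O(not sign_transcript).
So O(not sign_transcript) holds, i.e. sign_transcript is forbidden. None of the other listed options is forbidden under the premises.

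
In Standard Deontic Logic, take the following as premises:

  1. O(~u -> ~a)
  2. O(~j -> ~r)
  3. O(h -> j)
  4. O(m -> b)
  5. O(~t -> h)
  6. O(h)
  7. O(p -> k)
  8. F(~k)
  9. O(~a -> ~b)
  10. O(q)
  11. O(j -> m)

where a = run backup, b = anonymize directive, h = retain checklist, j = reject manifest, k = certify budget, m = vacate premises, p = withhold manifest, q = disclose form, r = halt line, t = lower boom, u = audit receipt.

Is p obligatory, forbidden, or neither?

Neither

Premise 7 is O(p -> k); even if O(k) held, inferring O(p) would be affirming the consequent — invalid.
No premise or chain of K-axiom applications forces O(p), and none forces O(~p). So p is neither obligatory nor forbidden under these norms.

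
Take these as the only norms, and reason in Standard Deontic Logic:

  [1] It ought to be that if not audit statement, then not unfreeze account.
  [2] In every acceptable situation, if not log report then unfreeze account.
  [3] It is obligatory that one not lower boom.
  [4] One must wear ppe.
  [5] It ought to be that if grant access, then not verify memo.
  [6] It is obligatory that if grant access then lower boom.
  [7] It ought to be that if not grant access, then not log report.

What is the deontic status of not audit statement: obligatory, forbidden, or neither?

Forbidden

Premise 3 states O(¬lower_boom) outright.
Premise 6 is O(grant_access → lower_boom); contrapositively O(¬lower_boom → ¬grant_access). Since O(¬lower_boom) holds, K gives O(¬grant_access).
With premise 7, O(¬grant_access → ¬log_report), the K-axiom yields O(¬log_report).
From O(¬log_report) and premise 2, O(¬log_report → unfreeze_account), we obtain O(unfreeze_account).
The contrapositive of premise 1 (O(¬audit_statement → ¬unfreeze_account)) is O(unfreeze_account → audit_statement), and O(unfreeze_account) is already established, so O(audit_statement).
Premises 4, 5 do not contribute to this derivation.
Thus O(audit_statement), which is F(¬audit_statement): ¬audit_statement is forbidden.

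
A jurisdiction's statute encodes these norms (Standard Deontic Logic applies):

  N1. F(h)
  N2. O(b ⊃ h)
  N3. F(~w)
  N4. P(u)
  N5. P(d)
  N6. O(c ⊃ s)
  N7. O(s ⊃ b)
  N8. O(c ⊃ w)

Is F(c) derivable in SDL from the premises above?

F(h) at premise 1 means O(~h).
The contrapositive of premise 2 (O(b ⊃ h)) is O(~h ⊃ ~b), and O(~h) is already established, so O(~b).
Premise 7, O(s ⊃ b), contraposes to O(~b ⊃ ~s); with O(~b) we get O(~s).
Premise 6, O(c ⊃ s), contraposes to O(~s ⊃ ~c); with O(~s) we get O(~c).
Premises 3, 4, 5, 8 do not contribute to this derivation.
So O(~c) holds, i.e. F(c). The claim follows.

Yes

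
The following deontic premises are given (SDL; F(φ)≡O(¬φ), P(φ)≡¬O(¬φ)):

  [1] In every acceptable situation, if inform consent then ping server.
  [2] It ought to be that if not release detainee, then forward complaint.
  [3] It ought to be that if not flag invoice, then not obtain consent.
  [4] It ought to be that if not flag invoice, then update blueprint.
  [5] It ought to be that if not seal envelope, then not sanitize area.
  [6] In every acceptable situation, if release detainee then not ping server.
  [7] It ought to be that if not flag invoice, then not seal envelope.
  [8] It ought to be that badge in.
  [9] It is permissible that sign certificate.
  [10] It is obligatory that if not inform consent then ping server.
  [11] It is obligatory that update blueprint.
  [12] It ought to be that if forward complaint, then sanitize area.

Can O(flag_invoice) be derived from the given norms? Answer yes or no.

By case analysis on ¬inform_consent: premise 10 gives O(¬inform_consent → ping_server) and premise 1 gives O(inform_consent → ping_server), so O(ping_server) either way.
Premise 6 is O(release_detainee → ¬ping_server); contrapositively O(ping_server → ¬release_detainee). Since O(ping_server) holds, K gives O(¬release_detainee).
Applying K to premise 2 (O(¬release_detainee → forward_complaint)) and O(¬release_detainee) yields O(forward_complaint).
Premise 12 is O(forward_complaint → sanitize_area); since O(forward_complaint), deontic closure gives O(sanitize_area).
The contrapositive of premise 5 (O(¬seal_envelope → ¬sanitize_area)) is O(sanitize_area → seal_envelope), and O(sanitize_area) is already established, so O(seal_envelope).
The contrapositive of premise 7 (O(¬flag_invoice → ¬seal_envelope)) is O(seal_envelope → flag_invoice), and O(seal_envelope) is already established, so O(flag_invoice).
Premises 3, 4, 8, 9, 11 do not contribute to this derivation.
So O(flag_invoice) follows.

Yes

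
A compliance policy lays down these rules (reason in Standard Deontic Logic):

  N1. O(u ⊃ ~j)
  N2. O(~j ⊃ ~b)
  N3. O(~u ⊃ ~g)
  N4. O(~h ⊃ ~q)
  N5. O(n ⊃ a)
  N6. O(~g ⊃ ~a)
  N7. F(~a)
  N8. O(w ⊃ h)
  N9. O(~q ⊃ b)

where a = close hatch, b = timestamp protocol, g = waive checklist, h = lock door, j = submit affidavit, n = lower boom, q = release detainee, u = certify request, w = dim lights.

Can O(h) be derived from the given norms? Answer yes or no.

Premise 7 is F(~a), i.e. O(a).
Premise 6 is O(~g ⊃ ~a); contrapositively O(a ⊃ g). Since O(a) holds, K gives O(g).
Premise 3, O(~u ⊃ ~g), contraposes to O(g ⊃ u); with O(g) we get O(u).
With premise 1, O(u ⊃ ~j), the K-axiom yields O(~j).
Premise 2 is O(~j ⊃ ~b); since O(~j), deontic closure gives O(~b).
Premise 9 is O(~q ⊃ b); contrapositively O(~b ⊃ q). Since O(~b) holds, K gives O(q).
Premise 4, O(~h ⊃ ~q), contraposes to O(q ⊃ h); with O(q) we get O(h).
Premises 5, 8 do not contribute to this derivation.
So O(h) follows.

Yes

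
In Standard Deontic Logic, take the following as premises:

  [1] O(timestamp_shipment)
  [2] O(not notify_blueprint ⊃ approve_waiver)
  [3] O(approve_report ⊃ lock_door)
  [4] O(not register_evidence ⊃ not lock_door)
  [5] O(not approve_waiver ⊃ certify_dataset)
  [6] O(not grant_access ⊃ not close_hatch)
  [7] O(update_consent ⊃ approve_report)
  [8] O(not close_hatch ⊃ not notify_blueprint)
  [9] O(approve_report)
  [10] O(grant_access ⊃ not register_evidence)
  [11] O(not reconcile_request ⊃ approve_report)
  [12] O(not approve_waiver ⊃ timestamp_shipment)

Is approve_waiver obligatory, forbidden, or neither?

From premise 9 we have O(approve_report).
With premise 3, O(approve_report ⊃ lock_door), the K-axiom yields O(lock_door).
The contrapositive of premise 4 (O(not register_evidence ⊃ not lock_door)) is O(lock_door ⊃ register_evidence), and O(lock_door) is already established, so O(register_evidence).
The contrapositive of premise 10 (O(grant_access ⊃ not register_evidence)) is O(register_evidence ⊃ not grant_access), and O(register_evidence) is already established, so O(not grant_access).
From O(not grant_access) and premise 6, O(not grant_access ⊃ not close_hatch), we obtain O(not close_hatch).
With premise 8, O(not close_hatch ⊃ not notify_blueprint), the K-axiom yields O(not notify_blueprint).
Premise 2 is O(not notify_blueprint ⊃ approve_waiver); since O(not notify_blueprint), deontic closure gives O(approve_waiver).
Premises 1, 5, 7, 11, 12 do not contribute to this derivation.
Hence approve_waiver is obligatory.

Obligatory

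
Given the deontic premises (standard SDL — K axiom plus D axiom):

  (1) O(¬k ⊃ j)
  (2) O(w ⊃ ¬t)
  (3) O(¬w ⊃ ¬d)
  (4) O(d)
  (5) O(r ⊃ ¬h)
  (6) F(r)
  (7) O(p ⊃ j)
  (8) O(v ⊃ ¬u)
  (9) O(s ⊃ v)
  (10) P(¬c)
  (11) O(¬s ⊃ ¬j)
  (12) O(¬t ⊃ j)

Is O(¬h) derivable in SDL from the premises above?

Premise 5 is O(r ⊃ ¬h), but O(r) is not derivable from the premises, so it does not yield O(¬h).
No other premise forces O(¬h). An ideal world satisfying every premise can still have ¬h false, so O(¬h) is not derivable.

No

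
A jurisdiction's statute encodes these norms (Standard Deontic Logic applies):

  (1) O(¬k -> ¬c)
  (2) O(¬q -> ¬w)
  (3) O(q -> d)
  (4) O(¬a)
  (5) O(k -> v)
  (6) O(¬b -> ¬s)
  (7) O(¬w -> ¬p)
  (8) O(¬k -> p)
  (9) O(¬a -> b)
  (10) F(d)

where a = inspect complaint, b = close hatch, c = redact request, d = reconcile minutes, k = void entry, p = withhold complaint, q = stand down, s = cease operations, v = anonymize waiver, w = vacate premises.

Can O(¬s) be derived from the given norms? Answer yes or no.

Premise 6 is O(¬b -> ¬s), but O(¬b) is not derivable from the premises, so it does not yield O(¬s).
No other premise forces O(¬s). An ideal world satisfying every premise can still have ¬s false, so O(¬s) is not derivable.

No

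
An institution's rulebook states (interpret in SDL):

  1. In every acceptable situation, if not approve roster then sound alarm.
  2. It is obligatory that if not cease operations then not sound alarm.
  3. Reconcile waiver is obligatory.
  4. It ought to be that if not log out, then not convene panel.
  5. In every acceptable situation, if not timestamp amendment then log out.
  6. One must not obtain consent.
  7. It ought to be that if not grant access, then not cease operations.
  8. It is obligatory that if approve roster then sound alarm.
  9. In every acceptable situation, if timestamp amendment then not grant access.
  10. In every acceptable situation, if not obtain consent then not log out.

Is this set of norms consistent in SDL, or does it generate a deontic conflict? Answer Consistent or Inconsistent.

Premises 8 and 1 cover both cases: O(approve_roster → sound_alarm) and O(¬approve_roster → sound_alarm). Since approve_roster ∨ ¬approve_roster is a tautology, O(sound_alarm) follows.
Premise 2 is O(¬cease_operations → ¬sound_alarm); contrapositively O(sound_alarm → cease_operations). Since O(sound_alarm) holds, K gives O(cease_operations).
The contrapositive of premise 7 (O(¬grant_access → ¬cease_operations)) is O(cease_operations → grant_access), and O(cease_operations) is already established, so O(grant_access).
The contrapositive of premise 9 (O(timestamp_amendment → ¬grant_access)) is O(grant_access → ¬timestamp_amendment), and O(grant_access) is already established, so O(¬timestamp_amendment).
From O(¬timestamp_amendment) and premise 5, O(¬timestamp_amendment → log_out), we obtain O(log_out).
Premise 10 is O(¬obtain_consent → ¬log_out); contrapositively O(log_out → obtain_consent). Since O(log_out) holds, K gives O(obtain_consent).
However, F(obtain_consent) at premise 6 amounts to O(¬obtain_consent).
We now have both O(obtain_consent) and O(¬obtain_consent) — obtain_consent is simultaneously obligatory and forbidden, violating the D-axiom.

Inconsistent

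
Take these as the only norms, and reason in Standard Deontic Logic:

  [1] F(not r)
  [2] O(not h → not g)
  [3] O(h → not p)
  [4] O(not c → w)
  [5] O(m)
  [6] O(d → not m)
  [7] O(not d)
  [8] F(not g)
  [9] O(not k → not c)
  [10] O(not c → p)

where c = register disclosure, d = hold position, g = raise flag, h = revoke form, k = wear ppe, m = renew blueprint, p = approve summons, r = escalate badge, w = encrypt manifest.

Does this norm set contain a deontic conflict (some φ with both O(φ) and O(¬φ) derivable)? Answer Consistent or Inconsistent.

Consistent

Premise 6 is O(d → not m), but O(d) is not derivable from the premises, so it does not yield O(not m).
So O(not m) is not derivable, and the apparent clash with O(m) does not arise.
A world satisfying every obligation exists (e.g. c=true, d=false, g=true, h=true, k=true, m=true, p=false, r=true, w=false); no atom is both obligatory and forbidden, so the set is consistent.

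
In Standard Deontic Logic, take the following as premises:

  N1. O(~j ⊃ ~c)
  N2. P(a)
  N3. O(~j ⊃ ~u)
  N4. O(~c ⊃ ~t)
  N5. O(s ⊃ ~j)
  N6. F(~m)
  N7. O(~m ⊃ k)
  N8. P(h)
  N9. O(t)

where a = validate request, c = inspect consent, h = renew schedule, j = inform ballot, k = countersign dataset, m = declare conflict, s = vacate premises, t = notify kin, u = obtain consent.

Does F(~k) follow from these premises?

No

Premise 7 is O(~m ⊃ k), but O(~m) is not derivable from the premises, so it does not yield O(k).
No other premise forces O(k). An ideal world satisfying every premise can still have ~k true, so F(~k) is not derivable.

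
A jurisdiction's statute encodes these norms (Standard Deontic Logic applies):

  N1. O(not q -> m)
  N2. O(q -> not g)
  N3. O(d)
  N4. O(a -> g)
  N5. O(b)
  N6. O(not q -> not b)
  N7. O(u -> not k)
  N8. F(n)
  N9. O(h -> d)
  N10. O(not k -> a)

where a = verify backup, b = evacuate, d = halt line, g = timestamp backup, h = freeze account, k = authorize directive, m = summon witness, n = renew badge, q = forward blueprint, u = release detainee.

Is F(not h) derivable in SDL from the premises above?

Premise 9 is O(h -> d); even if O(d) held, inferring O(h) would be affirming the consequent — invalid.
No other premise forces O(h). An ideal world satisfying every premise can still have not h true, so F(not h) is not derivable.

No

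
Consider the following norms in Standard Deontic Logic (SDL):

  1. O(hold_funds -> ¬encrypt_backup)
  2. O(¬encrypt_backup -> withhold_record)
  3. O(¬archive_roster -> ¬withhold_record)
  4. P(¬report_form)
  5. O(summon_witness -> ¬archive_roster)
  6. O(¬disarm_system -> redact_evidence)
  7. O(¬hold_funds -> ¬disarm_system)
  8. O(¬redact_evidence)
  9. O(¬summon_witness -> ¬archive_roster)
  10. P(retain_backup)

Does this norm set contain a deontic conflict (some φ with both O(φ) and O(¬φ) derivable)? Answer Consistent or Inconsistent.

Premises 9 and 5 are O(¬summon_witness -> ¬archive_roster) and O(summon_witness -> ¬archive_roster); every ideal world satisfies ¬summon_witness or summon_witness, so in either case ¬archive_roster holds — hence O(¬archive_roster).
Applying K to premise 3 (O(¬archive_roster -> ¬withhold_record)) and O(¬archive_roster) yields O(¬withhold_record).
The contrapositive of premise 2 (O(¬encrypt_backup -> withhold_record)) is O(¬withhold_record -> encrypt_backup), and O(¬withhold_record) is already established, so O(encrypt_backup).
Premise 1, O(hold_funds -> ¬encrypt_backup), contraposes to O(encrypt_backup -> ¬hold_funds); with O(encrypt_backup) we get O(¬hold_funds).
With premise 7, O(¬hold_funds -> ¬disarm_system), the K-axiom yields O(¬disarm_system).
With premise 6, O(¬disarm_system -> redact_evidence), the K-axiom yields O(redact_evidence).
But premise 8 directly asserts O(¬redact_evidence).
We now have both O(redact_evidence) and O(¬redact_evidence) — redact_evidence is simultaneously obligatory and forbidden, violating the D-axiom.

Inconsistent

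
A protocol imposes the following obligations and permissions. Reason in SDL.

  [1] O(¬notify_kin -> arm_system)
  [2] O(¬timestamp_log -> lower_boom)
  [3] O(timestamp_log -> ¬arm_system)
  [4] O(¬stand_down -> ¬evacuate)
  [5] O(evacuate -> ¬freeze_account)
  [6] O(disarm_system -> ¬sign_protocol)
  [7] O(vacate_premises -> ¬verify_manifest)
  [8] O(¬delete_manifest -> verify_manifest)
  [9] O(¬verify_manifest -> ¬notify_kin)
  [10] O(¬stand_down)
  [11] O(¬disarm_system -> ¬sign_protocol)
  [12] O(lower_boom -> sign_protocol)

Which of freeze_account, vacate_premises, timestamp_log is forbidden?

Premises 11 and 6 cover both cases: O(¬disarm_system -> ¬sign_protocol) and O(disarm_system -> ¬sign_protocol). Since ¬disarm_system ∨ disarm_system is a tautology, O(¬sign_protocol) follows.
Premise 12, O(lower_boom -> sign_protocol), contraposes to O(¬sign_protocol -> ¬lower_boom); with O(¬sign_protocol) we get O(¬lower_boom).
Premise 2, O(¬timestamp_log -> lower_boom), contraposes to O(¬lower_boom -> timestamp_log); with O(¬lower_boom) we get O(timestamp_log).
Applying K to premise 3 (O(timestamp_log -> ¬arm_system)) and O(timestamp_log) yields O(¬arm_system).
Premise 1 is O(¬notify_kin -> arm_system); contrapositively O(¬arm_system -> notify_kin). Since O(¬arm_system) holds, K gives O(notify_kin).
Premise 9, O(¬verify_manifest -> ¬notify_kin), contraposes to O(notify_kin -> verify_manifest); with O(notify_kin) we get O(verify_manifest).
Premise 7, O(vacate_premises -> ¬verify_manifest), contraposes to O(verify_manifest -> ¬vacate_premises); with O(verify_manifest) we get O(¬vacate_premises).
So O(¬vacate_premises) holds, i.e. vacate_premises is forbidden. None of the other listed options is forbidden under the premises.

vacate_premises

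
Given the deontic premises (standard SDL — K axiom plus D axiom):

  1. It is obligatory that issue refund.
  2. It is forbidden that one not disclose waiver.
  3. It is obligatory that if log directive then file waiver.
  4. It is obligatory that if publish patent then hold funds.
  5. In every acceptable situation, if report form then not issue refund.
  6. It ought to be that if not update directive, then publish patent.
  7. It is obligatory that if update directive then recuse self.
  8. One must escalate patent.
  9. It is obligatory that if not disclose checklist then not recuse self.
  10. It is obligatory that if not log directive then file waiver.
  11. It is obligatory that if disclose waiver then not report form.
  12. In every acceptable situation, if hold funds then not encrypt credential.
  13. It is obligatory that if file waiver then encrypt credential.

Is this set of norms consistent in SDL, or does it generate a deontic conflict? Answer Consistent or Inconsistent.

Consistent

Premise 5 is O(report_form → ¬issue_refund), but O(report_form) is not derivable from the premises, so it does not yield O(¬issue_refund).
So O(¬issue_refund) is not derivable, and the apparent clash with O(issue_refund) does not arise.
A world satisfying every obligation exists (e.g. disclose_checklist=true, disclose_waiver=true, encrypt_credential=true, escalate_patent=true, file_waiver=true, hold_funds=false, issue_refund=true, log_directive=false, publish_patent=false, recuse_self=true, report_form=false, update_directive=true); no atom is both obligatory and forbidden, so the set is consistent.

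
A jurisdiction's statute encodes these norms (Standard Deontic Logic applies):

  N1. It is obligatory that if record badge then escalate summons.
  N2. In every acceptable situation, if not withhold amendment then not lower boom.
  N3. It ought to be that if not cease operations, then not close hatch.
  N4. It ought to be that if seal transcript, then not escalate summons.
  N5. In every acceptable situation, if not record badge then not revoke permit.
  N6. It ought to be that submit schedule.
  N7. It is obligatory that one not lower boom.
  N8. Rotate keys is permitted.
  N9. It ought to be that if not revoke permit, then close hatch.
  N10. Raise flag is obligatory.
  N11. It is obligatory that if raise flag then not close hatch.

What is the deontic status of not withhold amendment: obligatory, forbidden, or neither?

Premise 2 is O(¬withhold_amendment → ¬lower_boom); even if O(¬lower_boom) held, inferring O(¬withhold_amendment) would be affirming the consequent — invalid.
No premise or chain of K-axiom applications forces O(¬withhold_amendment), and none forces O(withhold_amendment). So ¬withhold_amendment is neither obligatory nor forbidden under these norms.

Neither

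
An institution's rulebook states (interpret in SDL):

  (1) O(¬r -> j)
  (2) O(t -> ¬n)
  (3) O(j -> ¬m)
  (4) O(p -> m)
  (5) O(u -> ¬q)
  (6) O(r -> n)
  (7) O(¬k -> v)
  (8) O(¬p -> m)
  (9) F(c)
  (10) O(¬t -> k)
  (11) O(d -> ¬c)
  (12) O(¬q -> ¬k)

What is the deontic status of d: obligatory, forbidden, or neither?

Premise 11 is O(d -> ¬c); even if O(¬c) held, inferring O(d) would be affirming the consequent — invalid.
No premise or chain of K-axiom applications forces O(d), and none forces O(¬d). So d is neither obligatory nor forbidden under these norms.

Neither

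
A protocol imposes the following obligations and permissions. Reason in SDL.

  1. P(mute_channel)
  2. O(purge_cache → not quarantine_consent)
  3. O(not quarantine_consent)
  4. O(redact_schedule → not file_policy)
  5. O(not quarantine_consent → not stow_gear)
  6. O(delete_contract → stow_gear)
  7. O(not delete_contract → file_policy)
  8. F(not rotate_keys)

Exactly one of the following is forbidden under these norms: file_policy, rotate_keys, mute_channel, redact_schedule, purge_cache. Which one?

redact_schedule

From premise 3 we have O(not quarantine_consent).
With premise 5, O(not quarantine_consent → not stow_gear), the K-axiom yields O(not stow_gear).
The contrapositive of premise 6 (O(delete_contract → stow_gear)) is O(not stow_gear → not delete_contract), and O(not stow_gear) is already established, so O(not delete_contract).
With premise 7, O(not delete_contract → file_policy), the K-axiom yields O(file_policy).
The contrapositive of premise 4 (O(redact_schedule → not file_policy)) is O(file_policy → not redact_schedule), and O(file_policy) is already established, so O(not redact_schedule).
So O(not redact_schedule) holds, i.e. redact_schedule is forbidden. None of the other listed options is forbidden under the premises.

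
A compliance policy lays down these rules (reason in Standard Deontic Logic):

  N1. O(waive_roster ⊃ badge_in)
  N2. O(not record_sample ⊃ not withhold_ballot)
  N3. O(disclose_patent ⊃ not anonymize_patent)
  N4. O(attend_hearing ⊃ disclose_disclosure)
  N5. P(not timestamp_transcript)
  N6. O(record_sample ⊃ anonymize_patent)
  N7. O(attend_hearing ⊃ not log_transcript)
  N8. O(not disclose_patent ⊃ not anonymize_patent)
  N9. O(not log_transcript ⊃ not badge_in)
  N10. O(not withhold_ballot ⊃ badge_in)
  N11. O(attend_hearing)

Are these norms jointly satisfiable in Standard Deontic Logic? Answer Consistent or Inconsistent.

Inconsistent

By case analysis on disclose_patent: premise 3 gives O(disclose_patent ⊃ not anonymize_patent) and premise 8 gives O(not disclose_patent ⊃ not anonymize_patent), so O(not anonymize_patent) either way.
Premise 6 is O(record_sample ⊃ anonymize_patent); contrapositively O(not anonymize_patent ⊃ not record_sample). Since O(not anonymize_patent) holds, K gives O(not record_sample).
With premise 2, O(not record_sample ⊃ not withhold_ballot), the K-axiom yields O(not withhold_ballot).
Premise 10 is O(not withhold_ballot ⊃ badge_in); since O(not withhold_ballot), deontic closure gives O(badge_in).
Premise 9 is O(not log_transcript ⊃ not badge_in); contrapositively O(badge_in ⊃ log_transcript). Since O(badge_in) holds, K gives O(log_transcript).
Premise 7 is O(attend_hearing ⊃ not log_transcript); contrapositively O(log_transcript ⊃ not attend_hearing). Since O(log_transcript) holds, K gives O(not attend_hearing).
However, premise 11 gives O(attend_hearing).
We now have both O(not attend_hearing) and O(attend_hearing) — attend_hearing is simultaneously obligatory and forbidden, violating the D-axiom.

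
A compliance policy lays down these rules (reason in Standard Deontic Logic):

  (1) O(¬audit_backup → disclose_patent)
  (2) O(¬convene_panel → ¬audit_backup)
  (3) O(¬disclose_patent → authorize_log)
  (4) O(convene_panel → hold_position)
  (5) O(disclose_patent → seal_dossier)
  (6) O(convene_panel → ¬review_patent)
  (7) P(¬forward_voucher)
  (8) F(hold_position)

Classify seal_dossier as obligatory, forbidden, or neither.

Obligatory

Premise 8, F(hold_position), is equivalent to O(¬hold_position).
Premise 4, O(convene_panel → hold_position), contraposes to O(¬hold_position → ¬convene_panel); with O(¬hold_position) we get O(¬convene_panel).
With premise 2, O(¬convene_panel → ¬audit_backup), the K-axiom yields O(¬audit_backup).
Applying K to premise 1 (O(¬audit_backup → disclose_patent)) and O(¬audit_backup) yields O(disclose_patent).
With premise 5, O(disclose_patent → seal_dossier), the K-axiom yields O(seal_dossier).
Premises 3, 6, 7 do not contribute to this derivation.
Hence seal_dossier is obligatory.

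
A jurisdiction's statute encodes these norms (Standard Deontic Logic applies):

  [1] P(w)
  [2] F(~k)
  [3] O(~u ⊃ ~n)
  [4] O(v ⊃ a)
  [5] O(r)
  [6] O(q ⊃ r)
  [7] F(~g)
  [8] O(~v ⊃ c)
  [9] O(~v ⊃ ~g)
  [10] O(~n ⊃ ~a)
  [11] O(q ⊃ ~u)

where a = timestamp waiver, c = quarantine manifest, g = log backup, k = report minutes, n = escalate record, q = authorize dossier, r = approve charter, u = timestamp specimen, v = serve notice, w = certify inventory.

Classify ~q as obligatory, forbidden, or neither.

Premise 7 is F(~g), i.e. O(g).
Premise 9 is O(~v ⊃ ~g); contrapositively O(g ⊃ v). Since O(g) holds, K gives O(v).
With premise 4, O(v ⊃ a), the K-axiom yields O(a).
Premise 10, O(~n ⊃ ~a), contraposes to O(a ⊃ n); with O(a) we get O(n).
Premise 3 is O(~u ⊃ ~n); contrapositively O(n ⊃ u). Since O(n) holds, K gives O(u).
Premise 11 is O(q ⊃ ~u); contrapositively O(u ⊃ ~q). Since O(u) holds, K gives O(~q).
Premises 1, 2, 5, 6, 8 do not contribute to this derivation.
Hence ~q is obligatory.

Obligatory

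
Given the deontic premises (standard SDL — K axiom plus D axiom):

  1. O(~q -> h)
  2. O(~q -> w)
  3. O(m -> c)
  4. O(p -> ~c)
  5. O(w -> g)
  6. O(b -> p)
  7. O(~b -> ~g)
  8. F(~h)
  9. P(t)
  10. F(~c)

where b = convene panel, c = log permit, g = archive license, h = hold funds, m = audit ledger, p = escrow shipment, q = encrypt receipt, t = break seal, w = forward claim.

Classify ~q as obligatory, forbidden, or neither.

Forbidden

Premise 10 is F(~c), i.e. O(c).
Premise 4 is O(p -> ~c); contrapositively O(c -> ~p). Since O(c) holds, K gives O(~p).
Premise 6 is O(b -> p); contrapositively O(~p -> ~b). Since O(~p) holds, K gives O(~b).
Premise 7 is O(~b -> ~g); since O(~b), deontic closure gives O(~g).
The contrapositive of premise 5 (O(w -> g)) is O(~g -> ~w), and O(~g) is already established, so O(~w).
Premise 2 is O(~q -> w); contrapositively O(~w -> q). Since O(~w) holds, K gives O(q).
Premises 1, 3, 8, 9 do not contribute to this derivation.
Thus O(q), which is F(~q): ~q is forbidden.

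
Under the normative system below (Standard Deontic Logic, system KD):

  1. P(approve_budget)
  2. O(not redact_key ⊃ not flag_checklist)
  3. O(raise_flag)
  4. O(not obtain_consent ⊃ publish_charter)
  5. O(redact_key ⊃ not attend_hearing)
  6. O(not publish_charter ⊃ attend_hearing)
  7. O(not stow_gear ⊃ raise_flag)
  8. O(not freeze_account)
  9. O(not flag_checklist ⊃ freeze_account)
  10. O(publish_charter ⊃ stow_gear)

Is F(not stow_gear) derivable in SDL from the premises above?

Yes

From premise 8 we have O(not freeze_account).
The contrapositive of premise 9 (O(not flag_checklist ⊃ freeze_account)) is O(not freeze_account ⊃ flag_checklist), and O(not freeze_account) is already established, so O(flag_checklist).
The contrapositive of premise 2 (O(not redact_key ⊃ not flag_checklist)) is O(flag_checklist ⊃ redact_key), and O(flag_checklist) is already established, so O(redact_key).
Premise 5 is O(redact_key ⊃ not attend_hearing); since O(redact_key), deontic closure gives O(not attend_hearing).
The contrapositive of premise 6 (O(not publish_charter ⊃ attend_hearing)) is O(not attend_hearing ⊃ publish_charter), and O(not attend_hearing) is already established, so O(publish_charter).
With premise 10, O(publish_charter ⊃ stow_gear), the K-axiom yields O(stow_gear).
Premises 1, 3, 4, 7 do not contribute to this derivation.
So O(stow_gear) holds, i.e. F(not stow_gear). The claim follows.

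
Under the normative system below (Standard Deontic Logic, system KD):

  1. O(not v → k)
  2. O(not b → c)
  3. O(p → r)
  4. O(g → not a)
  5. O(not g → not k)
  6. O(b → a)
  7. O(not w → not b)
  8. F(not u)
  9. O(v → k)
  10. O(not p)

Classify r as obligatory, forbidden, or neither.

Neither

Premise 3 is O(p → r), but O(p) is not derivable from the premises, so it does not yield O(r).
No premise or chain of K-axiom applications forces O(r), and none forces O(not r). So r is neither obligatory nor forbidden under these norms.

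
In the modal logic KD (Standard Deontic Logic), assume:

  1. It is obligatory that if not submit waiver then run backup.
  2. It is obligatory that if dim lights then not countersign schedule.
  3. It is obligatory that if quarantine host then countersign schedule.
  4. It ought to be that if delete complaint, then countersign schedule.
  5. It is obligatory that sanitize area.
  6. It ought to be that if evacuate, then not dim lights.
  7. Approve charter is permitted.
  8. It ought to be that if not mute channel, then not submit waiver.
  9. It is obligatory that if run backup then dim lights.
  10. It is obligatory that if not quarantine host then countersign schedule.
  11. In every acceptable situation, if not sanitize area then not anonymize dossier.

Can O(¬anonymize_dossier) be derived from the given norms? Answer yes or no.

No

Premise 11 is O(¬sanitize_area → ¬anonymize_dossier), but O(¬sanitize_area) is not derivable from the premises, so it does not yield O(¬anonymize_dossier).
No other premise forces O(¬anonymize_dossier). An ideal world satisfying every premise can still have ¬anonymize_dossier false, so O(¬anonymize_dossier) is not derivable.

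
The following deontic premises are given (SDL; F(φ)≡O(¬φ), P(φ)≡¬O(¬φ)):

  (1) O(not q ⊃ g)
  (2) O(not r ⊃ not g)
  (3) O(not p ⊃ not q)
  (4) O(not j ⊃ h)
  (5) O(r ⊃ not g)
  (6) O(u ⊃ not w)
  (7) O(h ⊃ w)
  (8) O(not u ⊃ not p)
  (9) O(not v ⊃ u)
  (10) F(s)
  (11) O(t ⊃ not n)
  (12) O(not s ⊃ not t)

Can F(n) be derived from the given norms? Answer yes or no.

No

Premise 11 is O(t ⊃ not n), but O(t) is not derivable from the premises, so it does not yield O(not n).
No other premise forces O(not n). An ideal world satisfying every premise can still have n true, so F(n) is not derivable.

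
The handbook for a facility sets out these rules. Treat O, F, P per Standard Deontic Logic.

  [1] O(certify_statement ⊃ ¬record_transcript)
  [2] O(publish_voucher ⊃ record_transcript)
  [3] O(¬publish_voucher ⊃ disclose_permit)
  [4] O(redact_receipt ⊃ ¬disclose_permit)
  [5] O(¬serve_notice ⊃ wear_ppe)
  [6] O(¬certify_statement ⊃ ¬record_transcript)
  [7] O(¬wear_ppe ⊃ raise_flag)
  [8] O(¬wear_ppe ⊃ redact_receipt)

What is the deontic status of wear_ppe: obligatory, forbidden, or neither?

Premises 6 and 1 are O(¬certify_statement ⊃ ¬record_transcript) and O(certify_statement ⊃ ¬record_transcript); every ideal world satisfies ¬certify_statement or certify_statement, so in either case ¬record_transcript holds — hence O(¬record_transcript).
Premise 2, O(publish_voucher ⊃ record_transcript), contraposes to O(¬record_transcript ⊃ ¬publish_voucher); with O(¬record_transcript) we get O(¬publish_voucher).
Premise 3 is O(¬publish_voucher ⊃ disclose_permit); since O(¬publish_voucher), deontic closure gives O(disclose_permit).
Premise 4 is O(redact_receipt ⊃ ¬disclose_permit); contrapositively O(disclose_permit ⊃ ¬redact_receipt). Since O(disclose_permit) holds, K gives O(¬redact_receipt).
Premise 8, O(¬wear_ppe ⊃ redact_receipt), contraposes to O(¬redact_receipt ⊃ wear_ppe); with O(¬redact_receipt) we get O(wear_ppe).
Premises 5, 7 do not contribute to this derivation.
Hence wear_ppe is obligatory.

Obligatory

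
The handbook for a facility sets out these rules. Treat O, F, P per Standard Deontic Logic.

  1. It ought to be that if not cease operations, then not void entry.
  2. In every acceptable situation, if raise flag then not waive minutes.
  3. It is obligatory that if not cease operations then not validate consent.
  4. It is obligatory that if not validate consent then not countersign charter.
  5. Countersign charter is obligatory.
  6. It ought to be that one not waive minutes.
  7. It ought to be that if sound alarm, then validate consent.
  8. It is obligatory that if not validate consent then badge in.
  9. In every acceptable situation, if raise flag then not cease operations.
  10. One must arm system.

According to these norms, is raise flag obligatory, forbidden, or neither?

From premise 5 we have O(countersign_charter).
Premise 4 is O(¬validate_consent → ¬countersign_charter); contrapositively O(countersign_charter → validate_consent). Since O(countersign_charter) holds, K gives O(validate_consent).
Premise 3 is O(¬cease_operations → ¬validate_consent); contrapositively O(validate_consent → cease_operations). Since O(validate_consent) holds, K gives O(cease_operations).
The contrapositive of premise 9 (O(raise_flag → ¬cease_operations)) is O(cease_operations → ¬raise_flag), and O(cease_operations) is already established, so O(¬raise_flag).
Premises 1, 2, 6, 7, 8, 10 do not contribute to this derivation.
Thus O(¬raise_flag), which is F(raise_flag): raise_flag is forbidden.

Forbidden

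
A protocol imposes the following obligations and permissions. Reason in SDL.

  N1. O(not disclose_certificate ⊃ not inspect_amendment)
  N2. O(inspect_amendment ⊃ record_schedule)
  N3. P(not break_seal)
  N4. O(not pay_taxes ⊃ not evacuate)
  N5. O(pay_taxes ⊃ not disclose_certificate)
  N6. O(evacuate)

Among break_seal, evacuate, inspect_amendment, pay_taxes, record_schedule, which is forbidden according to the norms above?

Premise 6 states O(evacuate) outright.
The contrapositive of premise 4 (O(not pay_taxes ⊃ not evacuate)) is O(evacuate ⊃ pay_taxes), and O(evacuate) is already established, so O(pay_taxes).
Applying K to premise 5 (O(pay_taxes ⊃ not disclose_certificate)) and O(pay_taxes) yields O(not disclose_certificate).
Applying K to premise 1 (O(not disclose_certificate ⊃ not inspect_amendment)) and O(not disclose_certificate) yields O(not inspect_amendment).
So O(not inspect_amendment) holds, i.e. inspect_amendment is forbidden. None of the other listed options is forbidden under the premises.

inspect_amendment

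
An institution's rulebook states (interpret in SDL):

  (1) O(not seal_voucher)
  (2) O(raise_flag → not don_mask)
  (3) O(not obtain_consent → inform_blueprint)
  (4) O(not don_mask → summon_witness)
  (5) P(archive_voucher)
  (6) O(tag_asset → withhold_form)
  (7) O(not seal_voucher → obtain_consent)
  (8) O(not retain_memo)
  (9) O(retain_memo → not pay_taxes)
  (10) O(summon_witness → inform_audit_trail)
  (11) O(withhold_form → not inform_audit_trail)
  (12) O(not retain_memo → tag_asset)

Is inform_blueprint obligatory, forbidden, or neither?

Neither

Premise 3 is O(not obtain_consent → inform_blueprint), but O(not obtain_consent) is not derivable from the premises, so it does not yield O(inform_blueprint).
No premise or chain of K-axiom applications forces O(inform_blueprint), and none forces O(not inform_blueprint). So inform_blueprint is neither obligatory nor forbidden under these norms.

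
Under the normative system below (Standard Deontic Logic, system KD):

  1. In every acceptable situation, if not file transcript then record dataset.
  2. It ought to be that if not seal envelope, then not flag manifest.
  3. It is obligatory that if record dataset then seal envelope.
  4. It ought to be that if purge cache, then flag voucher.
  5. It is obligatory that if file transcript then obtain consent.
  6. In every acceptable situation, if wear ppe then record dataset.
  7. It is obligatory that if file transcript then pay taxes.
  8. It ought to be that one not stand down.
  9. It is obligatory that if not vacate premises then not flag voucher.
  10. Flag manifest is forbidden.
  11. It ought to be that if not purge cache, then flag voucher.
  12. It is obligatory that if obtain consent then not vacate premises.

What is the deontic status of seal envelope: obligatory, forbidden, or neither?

By case analysis on purge_cache: premise 4 gives O(purge_cache → flag_voucher) and premise 11 gives O(¬purge_cache → flag_voucher), so O(flag_voucher) either way.
Premise 9, O(¬vacate_premises → ¬flag_voucher), contraposes to O(flag_voucher → vacate_premises); with O(flag_voucher) we get O(vacate_premises).
Premise 12, O(obtain_consent → ¬vacate_premises), contraposes to O(vacate_premises → ¬obtain_consent); with O(vacate_premises) we get O(¬obtain_consent).
The contrapositive of premise 5 (O(file_transcript → obtain_consent)) is O(¬obtain_consent → ¬file_transcript), and O(¬obtain_consent) is already established, so O(¬file_transcript).
Premise 1 is O(¬file_transcript → record_dataset); since O(¬file_transcript), deontic closure gives O(record_dataset).
With premise 3, O(record_dataset → seal_envelope), the K-axiom yields O(seal_envelope).
Premises 2, 6, 7, 8, 10 do not contribute to this derivation.
Hence seal_envelope is obligatory.

Obligatory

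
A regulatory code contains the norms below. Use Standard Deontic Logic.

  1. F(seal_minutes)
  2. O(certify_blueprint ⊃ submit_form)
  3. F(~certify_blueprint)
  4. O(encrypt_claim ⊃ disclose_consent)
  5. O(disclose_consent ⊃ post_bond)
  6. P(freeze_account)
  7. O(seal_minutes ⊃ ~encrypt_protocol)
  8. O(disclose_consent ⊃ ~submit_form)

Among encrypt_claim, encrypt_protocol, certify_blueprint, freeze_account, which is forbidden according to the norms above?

encrypt_claim

F(~certify_blueprint) at premise 3 means O(certify_blueprint).
From O(certify_blueprint) and premise 2, O(certify_blueprint ⊃ submit_form), we obtain O(submit_form).
Premise 8 is O(disclose_consent ⊃ ~submit_form); contrapositively O(submit_form ⊃ ~disclose_consent). Since O(submit_form) holds, K gives O(~disclose_consent).
The contrapositive of premise 4 (O(encrypt_claim ⊃ disclose_consent)) is O(~disclose_consent ⊃ ~encrypt_claim), and O(~disclose_consent) is already established, so O(~encrypt_claim).
So O(~encrypt_claim) holds, i.e. encrypt_claim is forbidden. None of the other listed options is forbidden under the premises.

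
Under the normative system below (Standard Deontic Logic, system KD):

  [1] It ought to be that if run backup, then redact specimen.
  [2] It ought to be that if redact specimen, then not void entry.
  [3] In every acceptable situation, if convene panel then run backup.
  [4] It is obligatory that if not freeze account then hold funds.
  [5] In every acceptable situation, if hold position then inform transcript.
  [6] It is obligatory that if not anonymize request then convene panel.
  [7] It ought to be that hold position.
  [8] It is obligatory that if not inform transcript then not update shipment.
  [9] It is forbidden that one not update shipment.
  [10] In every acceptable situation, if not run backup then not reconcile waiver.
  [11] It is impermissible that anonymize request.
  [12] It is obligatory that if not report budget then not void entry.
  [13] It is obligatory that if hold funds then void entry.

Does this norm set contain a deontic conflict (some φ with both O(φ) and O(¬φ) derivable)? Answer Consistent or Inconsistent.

Premise 8 is O(¬inform_transcript → ¬update_shipment), but O(¬inform_transcript) is not derivable from the premises, so it does not yield O(¬update_shipment).
So O(¬update_shipment) is not derivable, and the apparent clash with O(update_shipment) does not arise.
A world satisfying every obligation exists (e.g. anonymize_request=false, convene_panel=true, freeze_account=true, hold_funds=false, hold_position=true, inform_transcript=true, reconcile_waiver=false, redact_specimen=true, report_budget=false, run_backup=true, update_shipment=true, void_entry=false); no atom is both obligatory and forbidden, so the set is consistent.

Consistent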